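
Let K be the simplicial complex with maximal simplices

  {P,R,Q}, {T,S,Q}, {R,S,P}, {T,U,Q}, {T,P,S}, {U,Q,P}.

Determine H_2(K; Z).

Fix the vertex order P < Q < R < S < T < U and write every simplex with vertices in increasing order. Then dim K = 2 and the simplices of K are:

  0-simplices (6): P, Q, R, S, T, U
  1-simplices (12): PQ, PR, PS, PT, PU, QR, QS, QT, QU, RS, ST, TU
  2-simplices (6): PQR, PQU, PRS, PST, QST, QTU

so the chain groups are C_0 ≅ Z^6, C_1 ≅ Z^12, C_2 ≅ Z^6.

The boundary map ∂_1: C_1 → C_0 is given by ∂[p,q] = [q] − [p]. For instance
  ∂QU = U − Q.
The 6×12 boundary matrix has rank 5 and Smith normal form diag(1,1,1,1,1).

∂_2: C_2 → C_1 acts by ∂[p,q,r] = [q,r] − [p,r] + [p,q]. For instance
  ∂PQU = QU − PU + PQ,
  ∂QST = ST − QT + QS.
As a 12×6 matrix over Z this has rank 6, with invariant factors (1,1,1,1,1,1).

Now H_k = ker ∂_k / im ∂_{k+1}, so:

  H_2: rank ker ∂_2 − rank ∂_3 = (6 − 6) − 0 = 0, and there is no ∂_3, so H_2 = 0.

H_2 ≅ 0.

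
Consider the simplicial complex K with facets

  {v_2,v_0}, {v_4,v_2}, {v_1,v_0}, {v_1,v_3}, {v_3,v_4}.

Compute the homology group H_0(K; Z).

Fix the vertex order v_0 < v_1 < v_2 < v_3 < v_4 and write every simplex with vertices in increasing order. Then dim K = 1 and the simplices of K are:

  0-simplices (5): [v_0], [v_1], [v_2], [v_3], [v_4]
  1-simplices (5): [v_0,v_1], [v_0,v_2], [v_1,v_3], [v_2,v_4], [v_3,v_4]

giving chain groups C_0 ≅ Z^5, C_1 ≅ Z^5.

∂_1: C_1 → C_0 is given by ∂[p,q] = [q] − [p]. For instance
  ∂[v_0,v_2] = [v_2] − [v_0].
As a 5×5 matrix over Z this has rank 4, with invariant factors (1,1,1,1).

Reading off H_k = ker ∂_k / im ∂_{k+1}:

  H_0: rank C_0 − rank ∂_1 = 5 − 4 = 1, and the invariant factors of ∂_1 are all 1, so H_0 ≅ Z.

(K is a triangulation of the circle S^1.)

H_0 = Z.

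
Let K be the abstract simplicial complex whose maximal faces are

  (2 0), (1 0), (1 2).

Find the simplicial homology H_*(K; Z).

K has 3 vertices, 3 edges.
rank ∂_0 = 0, rank ∂_1 = 2 ⇒ b_0 = 3 − 0 − 2 = 1; all invariant factors of ∂_1 are 1 so no torsion. So H_0 = Z.
rank ∂_1 = 2, rank ∂_2 = 0 ⇒ b_1 = 3 − 2 − 0 = 1. So H_1 = Z.

H_0 = Z,  H_1 = Z.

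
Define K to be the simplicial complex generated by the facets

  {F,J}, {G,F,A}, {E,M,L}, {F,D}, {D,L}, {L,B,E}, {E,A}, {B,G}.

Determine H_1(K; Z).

H_1 = Z^2.

Fix the vertex order A < B < D < E < F < G < J < L < M and write every simplex with vertices in increasing order. Then dim K = 2 and the simplices of K are:

  0-simplices (9): A, B, D, E, F, G, J, L, M
  1-simplices (13): AE, AF, AG, BE, BG, BL, DF, DL, EL, EM, FG, FJ, LM
  2-simplices (3): AFG, BEL, ELM

giving chain groups C_0 ≅ Z^9, C_1 ≅ Z^13, C_2 ≅ Z^3.

Boundary ∂_1: C_1 → C_0 maps an edge to its endpoints' difference, ∂[p,q] = q − p. For instance
  ∂FG = G − F.
The 9×13 boundary matrix has rank 8 and Smith normal form diag(1,1,1,1,1,1,1,1).

The boundary map ∂_2: C_2 → C_1 acts by ∂[p,q,r] = [q,r] − [p,r] + [p,q]. For instance
  ∂BEL = EL − BL + BE,
  ∂AFG = FG − AG + AF.
The 13×3 boundary matrix has rank 3 and Smith normal form diag(1,1,1).

Now H_k = ker ∂_k / im ∂_{k+1}, so:

  H_1: rank ker ∂_1 − rank ∂_2 = (13 − 8) − 3 = 2, and the invariant factors of ∂_2 are all 1, so H_1 ≅ Z^2.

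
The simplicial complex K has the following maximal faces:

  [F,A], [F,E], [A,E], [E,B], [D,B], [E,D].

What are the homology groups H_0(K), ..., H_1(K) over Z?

Take the total order A < B < D < E < F on the vertex set. Then K (dimension 1) consists of the simplices:

  0-simplices (5): A, B, D, E, F
  1-simplices (6): AE, AF, BD, BE, DE, EF

so the chain groups are C_0 ≅ Z^5, C_1 ≅ Z^6.

Boundary ∂_1: C_1 → C_0 sends each edge [p,q] (with p < q) to q − p.
The resulting 5×6 matrix has rank 4, and its Smith normal form has invariant factors (1,1,1,1).

Reading off H_k = ker ∂_k / im ∂_{k+1}:

  H_0: rank C_0 − rank ∂_1 = 5 − 4 = 1, and the invariant factors of ∂_1 are all 1, so H_0 = Z.
  H_1: rank ker ∂_1 − rank ∂_2 = (6 − 4) − 0 = 2, and there is no ∂_2, so H_1 = Z^2.

As a check, the Euler characteristic is 5 − 6 = -1, which agrees with 1 − 2 = -1.
(K is a triangulation of a wedge of 2 circles.)

H_0 = Z,  H_1 = Z^2.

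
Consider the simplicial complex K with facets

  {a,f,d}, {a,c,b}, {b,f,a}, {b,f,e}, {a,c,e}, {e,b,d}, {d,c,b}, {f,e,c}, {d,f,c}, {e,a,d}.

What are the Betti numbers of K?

Fix the vertex order a < b < c < d < e < f and write every simplex with vertices in increasing order. Then dim K = 2 and the simplices of K are:

  0-simplices (6): a, b, c, d, e, f
  1-simplices (15): ab, ac, ad, ae, af, bc, bd, be, bf, cd, ce, cf, de, df, ef
  2-simplices (10): abc, abf, ace, ade, adf, bcd, bde, bef, cdf, cef

so the chain groups are C_0 ≅ Z^6, C_1 ≅ Z^15, C_2 ≅ Z^10.

The boundary map ∂_1: C_1 → C_0 is given by ∂[p,q] = [q] − [p]. For instance
  ∂de = e − d.
This gives a 6×15 integer matrix of rank 5; reducing to Smith normal form yields diagonal entries (1,1,1,1,1).

Boundary ∂_2: C_2 → C_1 maps a triangle to the signed sum of its edges. For instance
  ∂bef = ef − bf + be,
  ∂abf = bf − af + ab.
This gives a 15×10 integer matrix of rank 10; reducing to Smith normal form yields diagonal entries (1,1,1,1,1,1,1,1,1,2).

Now H_k = ker ∂_k / im ∂_{k+1}, so:

  H_0: rank C_0 − rank ∂_1 = 6 − 5 = 1, and the invariant factors of ∂_1 are all 1, so H_0 ≅ Z.
  H_1: rank ker ∂_1 − rank ∂_2 = (15 − 5) − 10 = 0, and ∂_2 has invariant factor 2 > 1, so H_1 ≅ Z/2.
  H_2: rank ker ∂_2 − rank ∂_3 = (10 − 10) − 0 = 0, and there is no ∂_3, so H_2 ≅ 0.

(K is a triangulation of the real projective plane RP^2.)

Hence the Betti numbers are b_0 = 1, b_1 = 0, b_2 = 0.

b_0 = 1, b_1 = 0, b_2 = 0.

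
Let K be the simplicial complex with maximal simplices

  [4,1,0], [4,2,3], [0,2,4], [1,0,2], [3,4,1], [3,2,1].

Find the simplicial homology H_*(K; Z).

Take the total order 0 < 1 < 2 < 3 < 4 on the vertex set. Then K (dimension 2) consists of the simplices:

  0-simplices (5): [0], [1], [2], [3], [4]
  1-simplices (9): [0,1], [0,2], [0,4], [1,2], [1,3], [1,4], [2,3], [2,4], [3,4]
  2-simplices (6): [0,1,2], [0,1,4], [0,2,4], [1,2,3], [1,3,4], [2,3,4]

Hence C_0 ≅ Z^5, C_1 ≅ Z^9, C_2 ≅ Z^6.

∂_1: C_1 → C_0 maps an edge to its endpoints' difference, ∂[p,q] = q − p.
The 5×9 boundary matrix has rank 4 and Smith normal form diag(1,1,1,1).

∂_2: C_2 → C_1 acts by ∂[p,q,r] = [q,r] − [p,r] + [p,q]. For instance
  ∂[1,2,3] = [2,3] − [1,3] + [1,2],
  ∂[1,3,4] = [3,4] − [1,4] + [1,3].
This gives a 9×6 integer matrix of rank 5; reducing to Smith normal form yields diagonal entries (1,1,1,1,1).

Now H_k = ker ∂_k / im ∂_{k+1}, so:

  H_0: rank C_0 − rank ∂_1 = 5 − 4 = 1, and the invariant factors of ∂_1 are all 1, so H_0 ≅ Z.
  H_1: rank ker ∂_1 − rank ∂_2 = (9 − 4) − 5 = 0, and the invariant factors of ∂_2 are all 1, so H_1 ≅ 0.
  H_2: rank ker ∂_2 − rank ∂_3 = (6 − 5) − 0 = 1, and there is no ∂_3, so H_2 ≅ Z.

As a check, the Euler characteristic is 5 − 9 + 6 = 2, which agrees with 1 − 0 + 1 = 2.
(K is a triangulation of the 2-sphere S^2.)

H_0 = Z,  H_1 = 0,  H_2 = Z.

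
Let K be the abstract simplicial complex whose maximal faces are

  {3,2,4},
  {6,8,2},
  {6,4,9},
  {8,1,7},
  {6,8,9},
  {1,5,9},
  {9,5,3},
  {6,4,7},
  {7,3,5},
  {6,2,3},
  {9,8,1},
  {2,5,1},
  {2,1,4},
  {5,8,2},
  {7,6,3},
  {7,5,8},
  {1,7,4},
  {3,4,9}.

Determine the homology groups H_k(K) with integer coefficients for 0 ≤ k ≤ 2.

H_0 ≅ Z,  H_1 ≅ Z ⊕ Z/2,  H_2 = 0.

We work with the vertex ordering 1 < 2 < 3 < 4 < 5 < 6 < 7 < 8 < 9. The simplices of K, each written with vertices in increasing order, are:

  0-simplices (9): [1], [2], [3], [4], [5], [6], [7], [8], [9]
  1-simplices (27): (27 of them)
  2-simplices (18): [1,2,4], [1,2,5], [1,4,7], [1,5,9], [1,7,8], [1,8,9], [2,3,4], [2,3,6], [2,5,8], [2,6,8], [3,4,9], [3,5,7], [3,5,9], [3,6,7], [4,6,7], [4,6,9], [5,7,8], [6,8,9]

giving chain groups C_0 ≅ Z^9, C_1 ≅ Z^27, C_2 ≅ Z^18.

∂_1: C_1 → C_0 maps an edge to its endpoints' difference, ∂[p,q] = q − p. For instance
  ∂[6,9] = [9] − [6].
The 9×27 boundary matrix has rank 8 and Smith normal form diag(1,1,1,1,1,1,1,1).

Boundary ∂_2: C_2 → C_1 acts by ∂[p,q,r] = [q,r] − [p,r] + [p,q]. For instance
  ∂[3,4,9] = [4,9] − [3,9] + [3,4],
  ∂[3,5,7] = [5,7] − [3,7] + [3,5].
The 27×18 boundary matrix has rank 18 and Smith normal form diag(1,1,1,1,1,1,1,1,1,1,1,1,1,1,1,1,1,2).

Now H_k = ker ∂_k / im ∂_{k+1}, so:

  H_0: rank C_0 − rank ∂_1 = 9 − 8 = 1, and the invariant factors of ∂_1 are all 1, so H_0 ≅ Z.
  H_1: rank ker ∂_1 − rank ∂_2 = (27 − 8) − 18 = 1, and ∂_2 has invariant factor 2 > 1, so H_1 ≅ Z ⊕ Z/2.
  H_2: rank ker ∂_2 − rank ∂_3 = (18 − 18) − 0 = 0, and there is no ∂_3, so H_2 ≅ 0.

(K is a triangulation of the Klein bottle.)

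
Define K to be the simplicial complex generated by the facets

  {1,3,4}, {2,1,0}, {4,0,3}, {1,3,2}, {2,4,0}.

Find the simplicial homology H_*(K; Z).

Fix the vertex order 0 < 1 < 2 < 3 < 4 and write every simplex with vertices in increasing order. Then dim K = 2 and the simplices of K are:

  0-simplices (5): [0], [1], [2], [3], [4]
  1-simplices (10): [0,1], [0,2], [0,3], [0,4], [1,2], [1,3], [1,4], [2,3], [2,4], [3,4]
  2-simplices (5): [0,1,2], [0,2,4], [0,3,4], [1,2,3], [1,3,4]

Hence C_0 ≅ Z^5, C_1 ≅ Z^10, C_2 ≅ Z^5.

The boundary map ∂_1: C_1 → C_0 maps an edge to its endpoints' difference, ∂[p,q] = q − p.
The resulting 5×10 matrix has rank 4, and its Smith normal form has invariant factors (1,1,1,1).

The boundary map ∂_2: C_2 → C_1 acts by ∂[p,q,r] = [q,r] − [p,r] + [p,q]. For instance
  ∂[1,3,4] = [3,4] − [1,4] + [1,3],
  ∂[0,3,4] = [3,4] − [0,4] + [0,3].
The resulting 10×5 matrix has rank 5, and its Smith normal form has invariant factors (1,1,1,1,1).

Reading off H_k = ker ∂_k / im ∂_{k+1}:

  H_0: rank C_0 − rank ∂_1 = 5 − 4 = 1, and the invariant factors of ∂_1 are all 1, so H_0 = Z.
  H_1: rank ker ∂_1 − rank ∂_2 = (10 − 4) − 5 = 1, and the invariant factors of ∂_2 are all 1, so H_1 = Z.
  H_2: rank ker ∂_2 − rank ∂_3 = (5 − 5) − 0 = 0, and there is no ∂_3, so H_2 = 0.

(K is a triangulation of the Möbius band.)

H_0 ≅ Z,  H_1 ≅ Z,  H_2 = 0.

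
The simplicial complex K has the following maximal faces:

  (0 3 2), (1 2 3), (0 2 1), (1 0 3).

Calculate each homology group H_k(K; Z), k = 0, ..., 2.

H_0 ≅ Z,  H_1 = 0,  H_2 ≅ Z.

K has 4 vertices, 6 edges, 4 triangles.
rank ∂_0 = 0, rank ∂_1 = 3 ⇒ b_0 = 4 − 0 − 3 = 1; all invariant factors of ∂_1 are 1 so no torsion. So H_0 = Z.
rank ∂_1 = 3, rank ∂_2 = 3 ⇒ b_1 = 6 − 3 − 3 = 0; all invariant factors of ∂_2 are 1 so no torsion. So H_1 = 0.
rank ∂_2 = 3, rank ∂_3 = 0 ⇒ b_2 = 4 − 3 − 0 = 1. So H_2 = Z.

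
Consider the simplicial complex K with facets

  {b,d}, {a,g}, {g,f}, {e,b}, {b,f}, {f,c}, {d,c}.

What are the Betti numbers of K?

b_0 = 1, b_1 = 1.

Fix the vertex order a < b < c < d < e < f < g and write every simplex with vertices in increasing order. Then dim K = 1 and the simplices of K are:

  0-simplices (7): a, b, c, d, e, f, g
  1-simplices (7): ag, bd, be, bf, cd, cf, fg

giving chain groups C_0 ≅ Z^7, C_1 ≅ Z^7.

Boundary ∂_1: C_1 → C_0 maps an edge to its endpoints' difference, ∂[p,q] = q − p.
As a 7×7 matrix over Z this has rank 6, with invariant factors (1,1,1,1,1,1).

Now H_k = ker ∂_k / im ∂_{k+1}, so:

  H_0: rank C_0 − rank ∂_1 = 7 − 6 = 1, and the invariant factors of ∂_1 are all 1, so H_0 ≅ Z.
  H_1: rank ker ∂_1 − rank ∂_2 = (7 − 6) − 0 = 1, and there is no ∂_2, so H_1 ≅ Z.

Hence the Betti numbers are b_0 = 1, b_1 = 1.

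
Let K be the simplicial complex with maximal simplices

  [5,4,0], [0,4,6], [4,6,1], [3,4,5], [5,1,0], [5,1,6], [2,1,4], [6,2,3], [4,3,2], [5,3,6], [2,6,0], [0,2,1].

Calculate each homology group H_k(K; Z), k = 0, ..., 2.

H_0 ≅ Z,  H_1 ≅ Z/2Z,  H_2 = 0.

Fix the vertex order 0 < 1 < 2 < 3 < 4 < 5 < 6 and write every simplex with vertices in increasing order. Then dim K = 2 and the simplices of K are:

  0-simplices (7): [0], [1], [2], [3], [4], [5], [6]
  1-simplices (18): [0,1], [0,2], [0,4], [0,5], [0,6], [1,2], [1,4], [1,5], [1,6], [2,3], [2,4], [2,6], [3,4], [3,5], [3,6], [4,5], [4,6], [5,6]
  2-simplices (12): [0,1,2], [0,1,5], [0,2,6], [0,4,5], [0,4,6], [1,2,4], [1,4,6], [1,5,6], [2,3,4], [2,3,6], [3,4,5], [3,5,6]

giving chain groups C_0 ≅ Z^7, C_1 ≅ Z^18, C_2 ≅ Z^12.

∂_1: C_1 → C_0 sends each edge [p,q] (with p < q) to q − p.
The resulting 7×18 matrix has rank 6, and its Smith normal form has invariant factors (1,1,1,1,1,1).

Boundary ∂_2: C_2 → C_1 maps a triangle to the signed sum of its edges. For instance
  ∂[1,4,6] = [4,6] − [1,6] + [1,4],
  ∂[0,4,6] = [4,6] − [0,6] + [0,4].
The resulting 18×12 matrix has rank 12, and its Smith normal form has invariant factors (1,1,1,1,1,1,1,1,1,1,1,2).

Reading off H_k = ker ∂_k / im ∂_{k+1}:

  H_0: rank C_0 − rank ∂_1 = 7 − 6 = 1, and the invariant factors of ∂_1 are all 1, so H_0 ≅ Z.
  H_1: rank ker ∂_1 − rank ∂_2 = (18 − 6) − 12 = 0, and ∂_2 has invariant factor 2 > 1, so H_1 ≅ Z/2Z.
  H_2: rank ker ∂_2 − rank ∂_3 = (12 − 12) − 0 = 0, and there is no ∂_3, so H_2 ≅ 0.

As a check, the Euler characteristic is 7 − 18 + 12 = 1, which agrees with 1 − 0 + 0 = 1.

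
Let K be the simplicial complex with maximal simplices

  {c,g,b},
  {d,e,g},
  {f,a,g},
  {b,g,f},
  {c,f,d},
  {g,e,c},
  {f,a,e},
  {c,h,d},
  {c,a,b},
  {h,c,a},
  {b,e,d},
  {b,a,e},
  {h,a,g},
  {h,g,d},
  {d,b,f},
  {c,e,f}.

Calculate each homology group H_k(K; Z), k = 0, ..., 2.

K has 8 vertices, 24 edges, 16 triangles.
rank ∂_0 = 0, rank ∂_1 = 7 ⇒ b_0 = 8 − 0 − 7 = 1; all invariant factors of ∂_1 are 1 so no torsion. So H_0 = Z.
rank ∂_1 = 7, rank ∂_2 = 15 ⇒ b_1 = 24 − 7 − 15 = 2; all invariant factors of ∂_2 are 1 so no torsion. So H_1 = Z^2.
rank ∂_2 = 15, rank ∂_3 = 0 ⇒ b_2 = 16 − 15 − 0 = 1. So H_2 = Z.

H_0 = Z,  H_1 = Z^2,  H_2 = Z.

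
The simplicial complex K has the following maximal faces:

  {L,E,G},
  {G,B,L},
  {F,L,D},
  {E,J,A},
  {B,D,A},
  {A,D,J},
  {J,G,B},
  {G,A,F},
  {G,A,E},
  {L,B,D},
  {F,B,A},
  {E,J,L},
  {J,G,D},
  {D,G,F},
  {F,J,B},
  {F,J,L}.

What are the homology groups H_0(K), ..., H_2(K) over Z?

H_0 ≅ Z,  H_1 ≅ Z^2,  H_2 ≅ Z.

Fix the vertex order A < B < D < E < F < G < J < L and write every simplex with vertices in increasing order. Then dim K = 2 and the simplices of K are:

  0-simplices (8): A, B, D, E, F, G, J, L
  1-simplices (24): AB, AD, AE, AF, AG, AJ, BD, BF, BG, BJ, BL, DF, DG, DJ, DL, EG, EJ, EL, FG, FJ, FL, GJ, GL, JL
  2-simplices (16): ABD, ABF, ADJ, AEG, AEJ, AFG, BDL, BFJ, BGJ, BGL, DFG, DFL, DGJ, EGL, EJL, FJL

giving chain groups C_0 ≅ Z^8, C_1 ≅ Z^24, C_2 ≅ Z^16.

∂_1: C_1 → C_0 sends each edge [p,q] (with p < q) to q − p. For instance
  ∂BL = L − B.
The resulting 8×24 matrix has rank 7, and its Smith normal form has invariant factors (1,1,1,1,1,1,1).

The boundary map ∂_2: C_2 → C_1 sends each 2-simplex [p,q,r] to [q,r] − [p,r] + [p,q]. For instance
  ∂BGJ = GJ − BJ + BG,
  ∂AFG = FG − AG + AF.
The 24×16 boundary matrix has rank 15 and Smith normal form diag(1,1,1,1,1,1,1,1,1,1,1,1,1,1,1).

Reading off H_k = ker ∂_k / im ∂_{k+1}:

  H_0: rank C_0 − rank ∂_1 = 8 − 7 = 1, and the invariant factors of ∂_1 are all 1, so H_0 = Z.
  H_1: rank ker ∂_1 − rank ∂_2 = (24 − 7) − 15 = 2, and the invariant factors of ∂_2 are all 1, so H_1 = Z^2.
  H_2: rank ker ∂_2 − rank ∂_3 = (16 − 15) − 0 = 1, and there is no ∂_3, so H_2 = Z.

(K is a triangulation of the torus T^2.)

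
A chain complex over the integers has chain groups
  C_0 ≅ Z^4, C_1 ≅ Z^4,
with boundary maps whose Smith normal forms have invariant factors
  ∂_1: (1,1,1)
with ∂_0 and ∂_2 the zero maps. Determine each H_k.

H_0 = Z,  H_1 = Z.

H_0: b_0 = 4 − 0 − 3 = 1; torsion from ∂_1 factors > 1: none. So H_0 = Z.
H_1: b_1 = 4 − 3 − 0 = 1; torsion from ∂_2 factors > 1: none. So H_1 = Z.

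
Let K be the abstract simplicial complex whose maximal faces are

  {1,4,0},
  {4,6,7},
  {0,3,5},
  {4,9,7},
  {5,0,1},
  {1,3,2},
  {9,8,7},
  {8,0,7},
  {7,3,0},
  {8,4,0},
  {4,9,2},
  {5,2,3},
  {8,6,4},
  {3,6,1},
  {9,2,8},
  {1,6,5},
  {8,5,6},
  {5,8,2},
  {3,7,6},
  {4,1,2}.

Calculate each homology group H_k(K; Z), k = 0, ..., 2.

H_0 ≅ Z,  H_1 ≅ Z ⊕ Z/2,  H_2 = 0.

We work with the vertex ordering 0 < 1 < 2 < 3 < 4 < 5 < 6 < 7 < 8 < 9. The simplices of K, each written with vertices in increasing order, are:

  0-simplices (10): [0], [1], [2], [3], [4], [5], [6], [7], [8], [9]
  1-simplices (30): (30 of them)
  2-simplices (20): (20 of them)

Hence C_0 ≅ Z^10, C_1 ≅ Z^30, C_2 ≅ Z^20.

Boundary ∂_1: C_1 → C_0 sends each edge [p,q] (with p < q) to q − p. For instance
  ∂[2,9] = [9] − [2].
The resulting 10×30 matrix has rank 9, and its Smith normal form has invariant factors (1,1,1,1,1,1,1,1,1).

Boundary ∂_2: C_2 → C_1 maps a triangle to the signed sum of its edges. For instance
  ∂[4,6,7] = [6,7] − [4,7] + [4,6],
  ∂[0,4,8] = [4,8] − [0,8] + [0,4].
The 30×20 boundary matrix has rank 20 and Smith normal form diag(1,1,1,1,1,1,1,1,1,1,1,1,1,1,1,1,1,1,1,2).

From H_k ≅ ker(∂_k) / im(∂_{k+1}) we obtain:

  H_0: rank C_0 − rank ∂_1 = 10 − 9 = 1, and the invariant factors of ∂_1 are all 1, so H_0 = Z.
  H_1: rank ker ∂_1 − rank ∂_2 = (30 − 9) − 20 = 1, and ∂_2 has invariant factor 2 > 1, so H_1 = Z ⊕ Z/2.
  H_2: rank ker ∂_2 − rank ∂_3 = (20 − 20) − 0 = 0, and there is no ∂_3, so H_2 = 0.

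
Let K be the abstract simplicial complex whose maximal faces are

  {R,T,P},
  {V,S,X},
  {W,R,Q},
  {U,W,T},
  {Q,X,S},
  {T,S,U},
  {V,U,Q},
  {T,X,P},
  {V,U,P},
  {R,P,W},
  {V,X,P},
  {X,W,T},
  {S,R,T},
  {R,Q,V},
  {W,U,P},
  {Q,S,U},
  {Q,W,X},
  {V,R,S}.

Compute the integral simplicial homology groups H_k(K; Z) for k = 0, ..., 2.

Order the vertices as P < Q < R < S < T < U < V < W < X. Listing each simplex with vertices in this order, K has dimension 2 with simplices:

  0-simplices (9): P, Q, R, S, T, U, V, W, X
  1-simplices (27): PR, PT, PU, PV, PW, PX, QR, QS, QU, QV, QW, QX, RS, RT, RV, RW, ST, SU, SV, SX, TU, TW, TX, UV, UW, VX, WX
  2-simplices (18): PRT, PRW, PTX, PUV, PUW, PVX, QRV, QRW, QSU, QSX, QUV, QWX, RST, RSV, STU, SVX, TUW, TWX

so the chain groups are C_0 ≅ Z^9, C_1 ≅ Z^27, C_2 ≅ Z^18.

∂_1: C_1 → C_0 maps an edge to its endpoints' difference, ∂[p,q] = q − p.
The resulting 9×27 matrix has rank 8, and its Smith normal form has invariant factors (1,1,1,1,1,1,1,1).

The boundary map ∂_2: C_2 → C_1 sends each 2-simplex [p,q,r] to [q,r] − [p,r] + [p,q]. For instance
  ∂QRV = RV − QV + QR,
  ∂TUW = UW − TW + TU.
This gives a 27×18 integer matrix of rank 18; reducing to Smith normal form yields diagonal entries (1,1,1,1,1,1,1,1,1,1,1,1,1,1,1,1,1,2).

From H_k ≅ ker(∂_k) / im(∂_{k+1}) we obtain:

  H_0: rank C_0 − rank ∂_1 = 9 − 8 = 1, and the invariant factors of ∂_1 are all 1, so H_0 = Z.
  H_1: rank ker ∂_1 − rank ∂_2 = (27 − 8) − 18 = 1, and ∂_2 has invariant factor 2 > 1, so H_1 = Z ⊕ Z/2Z.
  H_2: rank ker ∂_2 − rank ∂_3 = (18 − 18) − 0 = 0, and there is no ∂_3, so H_2 = 0.

As a check, the Euler characteristic is 9 − 27 + 18 = 0, which agrees with 1 − 1 + 0 = 0.

H_0 = Z,  H_1 = Z ⊕ Z/2Z,  H_2 = 0.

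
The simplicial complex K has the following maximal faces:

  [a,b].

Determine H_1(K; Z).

H_1 = 0.

K has 2 vertices, 1 edge.
rank ∂_1 = 1, rank ∂_2 = 0 ⇒ b_1 = 1 − 1 − 0 = 0. So H_1 = 0.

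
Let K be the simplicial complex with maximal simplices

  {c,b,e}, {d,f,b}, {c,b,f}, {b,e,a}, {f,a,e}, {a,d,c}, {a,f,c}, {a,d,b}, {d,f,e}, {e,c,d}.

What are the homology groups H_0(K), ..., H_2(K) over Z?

Take the total order a < b < c < d < e < f on the vertex set. Then K (dimension 2) consists of the simplices:

  0-simplices (6): a, b, c, d, e, f
  1-simplices (15): ab, ac, ad, ae, af, bc, bd, be, bf, cd, ce, cf, de, df, ef
  2-simplices (10): abd, abe, acd, acf, aef, bce, bcf, bdf, cde, def

Hence C_0 ≅ Z^6, C_1 ≅ Z^15, C_2 ≅ Z^10.

Boundary ∂_1: C_1 → C_0 sends each edge [p,q] (with p < q) to q − p.
The resulting 6×15 matrix has rank 5, and its Smith normal form has invariant factors (1,1,1,1,1).

Boundary ∂_2: C_2 → C_1 sends each 2-simplex [p,q,r] to [q,r] − [p,r] + [p,q]. For instance
  ∂acf = cf − af + ac,
  ∂def = ef − df + de.
The resulting 15×10 matrix has rank 10, and its Smith normal form has invariant factors (1,1,1,1,1,1,1,1,1,2).

Now H_k = ker ∂_k / im ∂_{k+1}, so:

  H_0: rank C_0 − rank ∂_1 = 6 − 5 = 1, and the invariant factors of ∂_1 are all 1, so H_0 = Z.
  H_1: rank ker ∂_1 − rank ∂_2 = (15 − 5) − 10 = 0, and ∂_2 has invariant factor 2 > 1, so H_1 = Z/2.
  H_2: rank ker ∂_2 − rank ∂_3 = (10 − 10) − 0 = 0, and there is no ∂_3, so H_2 = 0.

H_0 = Z,  H_1 = Z/2,  H_2 = 0.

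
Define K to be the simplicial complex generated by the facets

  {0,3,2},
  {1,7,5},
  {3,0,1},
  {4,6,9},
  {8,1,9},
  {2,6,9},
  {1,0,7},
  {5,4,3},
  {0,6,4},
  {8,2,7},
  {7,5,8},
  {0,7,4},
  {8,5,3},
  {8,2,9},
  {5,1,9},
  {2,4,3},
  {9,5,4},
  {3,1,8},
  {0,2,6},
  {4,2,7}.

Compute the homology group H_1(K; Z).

H_1 = Z ⊕ Z_2.

We work with the vertex ordering 0 < 1 < 2 < 3 < 4 < 5 < 6 < 7 < 8 < 9. The simplices of K, each written with vertices in increasing order, are:

  0-simplices (10): [0], [1], [2], [3], [4], [5], [6], [7], [8], [9]
  1-simplices (30): (30 of them)
  2-simplices (20): (20 of them)

Hence C_0 ≅ Z^10, C_1 ≅ Z^30, C_2 ≅ Z^20.

Boundary ∂_1: C_1 → C_0 is given by ∂[p,q] = [q] − [p].
As a 10×30 matrix over Z this has rank 9, with invariant factors (1,1,1,1,1,1,1,1,1).

The boundary map ∂_2: C_2 → C_1 acts by ∂[p,q,r] = [q,r] − [p,r] + [p,q]. For instance
  ∂[2,4,7] = [4,7] − [2,7] + [2,4],
  ∂[0,4,6] = [4,6] − [0,6] + [0,4].
The resulting 30×20 matrix has rank 20, and its Smith normal form has invariant factors (1,1,1,1,1,1,1,1,1,1,1,1,1,1,1,1,1,1,1,2).

From H_k ≅ ker(∂_k) / im(∂_{k+1}) we obtain:

  H_1: rank ker ∂_1 − rank ∂_2 = (30 − 9) − 20 = 1, and ∂_2 has invariant factor 2 > 1, so H_1 = Z ⊕ Z_2.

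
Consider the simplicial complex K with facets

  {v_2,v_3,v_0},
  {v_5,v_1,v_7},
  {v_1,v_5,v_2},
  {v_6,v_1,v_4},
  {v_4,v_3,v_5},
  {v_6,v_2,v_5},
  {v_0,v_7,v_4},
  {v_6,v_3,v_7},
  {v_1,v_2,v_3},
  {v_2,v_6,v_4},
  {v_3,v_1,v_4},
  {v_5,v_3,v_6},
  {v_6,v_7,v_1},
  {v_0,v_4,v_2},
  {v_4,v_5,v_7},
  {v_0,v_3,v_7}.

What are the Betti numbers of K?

b_0 = 1, b_1 = 2, b_2 = 1.

Order the vertices as v_0 < v_1 < v_2 < v_3 < v_4 < v_5 < v_6 < v_7. Listing each simplex with vertices in this order, K has dimension 2 with simplices:

  0-simplices (8): [v_0], [v_1], [v_2], [v_3], [v_4], [v_5], [v_6], [v_7]
  1-simplices (24): (24 of them)
  2-simplices (16): (16 of them)

Hence C_0 ≅ Z^8, C_1 ≅ Z^24, C_2 ≅ Z^16.

The boundary map ∂_1: C_1 → C_0 is given by ∂[p,q] = [q] − [p]. For instance
  ∂[v_4,v_7] = [v_7] − [v_4].
As a 8×24 matrix over Z this has rank 7, with invariant factors (1,1,1,1,1,1,1).

∂_2: C_2 → C_1 maps a triangle to the signed sum of its edges. For instance
  ∂[v_0,v_4,v_7] = [v_4,v_7] − [v_0,v_7] + [v_0,v_4],
  ∂[v_3,v_4,v_5] = [v_4,v_5] − [v_3,v_5] + [v_3,v_4].
This gives a 24×16 integer matrix of rank 15; reducing to Smith normal form yields diagonal entries (1,1,1,1,1,1,1,1,1,1,1,1,1,1,1).

Reading off H_k = ker ∂_k / im ∂_{k+1}:

  H_0: rank C_0 − rank ∂_1 = 8 − 7 = 1, and the invariant factors of ∂_1 are all 1, so H_0 = Z.
  H_1: rank ker ∂_1 − rank ∂_2 = (24 − 7) − 15 = 2, and the invariant factors of ∂_2 are all 1, so H_1 = Z^2.
  H_2: rank ker ∂_2 − rank ∂_3 = (16 − 15) − 0 = 1, and there is no ∂_3, so H_2 = Z.

As a check, the Euler characteristic is 8 − 24 + 16 = 0, which agrees with 1 − 2 + 1 = 0.

Hence the Betti numbers are b_0 = 1, b_1 = 2, b_2 = 1.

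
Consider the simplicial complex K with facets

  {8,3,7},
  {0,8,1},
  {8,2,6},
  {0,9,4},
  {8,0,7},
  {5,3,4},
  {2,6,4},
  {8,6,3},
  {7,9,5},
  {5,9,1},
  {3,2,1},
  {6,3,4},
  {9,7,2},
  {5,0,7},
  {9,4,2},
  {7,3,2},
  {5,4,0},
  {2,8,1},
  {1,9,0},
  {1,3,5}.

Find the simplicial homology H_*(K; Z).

We work with the vertex ordering 0 < 1 < 2 < 3 < 4 < 5 < 6 < 7 < 8 < 9. The simplices of K, each written with vertices in increasing order, are:

  0-simplices (10): [0], [1], [2], [3], [4], [5], [6], [7], [8], [9]
  1-simplices (30): (30 of them)
  2-simplices (20): (20 of them)

Hence C_0 ≅ Z^10, C_1 ≅ Z^30, C_2 ≅ Z^20.

The boundary map ∂_1: C_1 → C_0 is given by ∂[p,q] = [q] − [p]. For instance
  ∂[3,6] = [6] − [3].
The resulting 10×30 matrix has rank 9, and its Smith normal form has invariant factors (1,1,1,1,1,1,1,1,1).

Boundary ∂_2: C_2 → C_1 maps a triangle to the signed sum of its edges. For instance
  ∂[3,4,6] = [4,6] − [3,6] + [3,4],
  ∂[2,7,9] = [7,9] − [2,9] + [2,7].
The 30×20 boundary matrix has rank 20 and Smith normal form diag(1,1,1,1,1,1,1,1,1,1,1,1,1,1,1,1,1,1,1,2).

From H_k ≅ ker(∂_k) / im(∂_{k+1}) we obtain:

  H_0: rank C_0 − rank ∂_1 = 10 − 9 = 1, and the invariant factors of ∂_1 are all 1, so H_0 = Z.
  H_1: rank ker ∂_1 − rank ∂_2 = (30 − 9) − 20 = 1, and ∂_2 has invariant factor 2 > 1, so H_1 = Z ⊕ Z/2.
  H_2: rank ker ∂_2 − rank ∂_3 = (20 − 20) − 0 = 0, and there is no ∂_3, so H_2 = 0.

As a check, the Euler characteristic is 10 − 30 + 20 = 0, which agrees with 1 − 1 + 0 = 0.

H_0 = Z,  H_1 = Z ⊕ Z/2,  H_2 = 0.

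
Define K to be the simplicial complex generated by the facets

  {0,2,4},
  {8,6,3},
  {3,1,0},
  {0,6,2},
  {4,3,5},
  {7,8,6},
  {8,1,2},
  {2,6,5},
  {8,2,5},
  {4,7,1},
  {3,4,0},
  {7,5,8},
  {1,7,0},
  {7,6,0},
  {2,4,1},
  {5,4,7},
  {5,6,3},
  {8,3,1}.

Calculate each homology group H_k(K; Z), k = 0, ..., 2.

H_0 = Z,  H_1 = Z ⊕ Z_2,  H_2 = 0.

Order the vertices as 0 < 1 < 2 < 3 < 4 < 5 < 6 < 7 < 8. Listing each simplex with vertices in this order, K has dimension 2 with simplices:

  0-simplices (9): [0], [1], [2], [3], [4], [5], [6], [7], [8]
  1-simplices (27): (27 of them)
  2-simplices (18): [0,1,3], [0,1,7], [0,2,4], [0,2,6], [0,3,4], [0,6,7], [1,2,4], [1,2,8], [1,3,8], [1,4,7], [2,5,6], [2,5,8], [3,4,5], [3,5,6], [3,6,8], [4,5,7], [5,7,8], [6,7,8]

Hence C_0 ≅ Z^9, C_1 ≅ Z^27, C_2 ≅ Z^18.

∂_1: C_1 → C_0 sends each edge [p,q] (with p < q) to q − p.
The resulting 9×27 matrix has rank 8, and its Smith normal form has invariant factors (1,1,1,1,1,1,1,1).

Boundary ∂_2: C_2 → C_1 acts by ∂[p,q,r] = [q,r] − [p,r] + [p,q]. For instance
  ∂[0,1,3] = [1,3] − [0,3] + [0,1],
  ∂[1,2,8] = [2,8] − [1,8] + [1,2].
As a 27×18 matrix over Z this has rank 18, with invariant factors (1,1,1,1,1,1,1,1,1,1,1,1,1,1,1,1,1,2).

Reading off H_k = ker ∂_k / im ∂_{k+1}:

  H_0: rank C_0 − rank ∂_1 = 9 − 8 = 1, and the invariant factors of ∂_1 are all 1, so H_0 = Z.
  H_1: rank ker ∂_1 − rank ∂_2 = (27 − 8) − 18 = 1, and ∂_2 has invariant factor 2 > 1, so H_1 = Z ⊕ Z_2.
  H_2: rank ker ∂_2 − rank ∂_3 = (18 − 18) − 0 = 0, and there is no ∂_3, so H_2 = 0.

As a check, the Euler characteristic is 9 − 27 + 18 = 0, which agrees with 1 − 1 + 0 = 0.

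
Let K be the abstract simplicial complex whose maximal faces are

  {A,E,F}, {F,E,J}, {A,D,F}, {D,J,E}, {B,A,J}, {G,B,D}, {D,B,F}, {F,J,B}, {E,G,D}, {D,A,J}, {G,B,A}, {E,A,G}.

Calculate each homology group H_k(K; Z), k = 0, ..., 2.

K has 7 vertices, 18 edges, 12 triangles.
rank ∂_0 = 0, rank ∂_1 = 6 ⇒ b_0 = 7 − 0 − 6 = 1; all invariant factors of ∂_1 are 1 so no torsion. So H_0 = Z.
rank ∂_1 = 6, rank ∂_2 = 12 ⇒ b_1 = 18 − 6 − 12 = 0; ∂_2 has invariant factor(s) [2] giving torsion. So H_1 = Z_2.
rank ∂_2 = 12, rank ∂_3 = 0 ⇒ b_2 = 12 − 12 − 0 = 0. So H_2 = 0.

H_0 = Z,  H_1 = Z_2,  H_2 = 0.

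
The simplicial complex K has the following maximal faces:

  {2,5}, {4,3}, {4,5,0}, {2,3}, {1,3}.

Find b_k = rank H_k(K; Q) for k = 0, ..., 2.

b_0 = 1, b_1 = 1, b_2 = 0.

Take the total order 0 < 1 < 2 < 3 < 4 < 5 on the vertex set. Then K (dimension 2) consists of the simplices:

  0-simplices (6): [0], [1], [2], [3], [4], [5]
  1-simplices (7): [0,4], [0,5], [1,3], [2,3], [2,5], [3,4], [4,5]
  2-simplices (1): [0,4,5]

Hence C_0 ≅ Z^6, C_1 ≅ Z^7, C_2 ≅ Z^1.

Boundary ∂_1: C_1 → C_0 sends each edge [p,q] (with p < q) to q − p.
This gives a 6×7 integer matrix of rank 5; reducing to Smith normal form yields diagonal entries (1,1,1,1,1).

Boundary ∂_2: C_2 → C_1 acts by ∂[p,q,r] = [q,r] − [p,r] + [p,q]. For instance
  ∂[0,4,5] = [4,5] − [0,5] + [0,4].
The 7×1 boundary matrix has rank 1 and Smith normal form diag(1).

Computing H_k = (kernel of ∂_k) / (image of ∂_{k+1}):

  H_0: rank C_0 − rank ∂_1 = 6 − 5 = 1, and the invariant factors of ∂_1 are all 1, so H_0 ≅ Z.
  H_1: rank ker ∂_1 − rank ∂_2 = (7 − 5) − 1 = 1, and the invariant factors of ∂_2 are all 1, so H_1 ≅ Z.
  H_2: rank ker ∂_2 − rank ∂_3 = (1 − 1) − 0 = 0, and there is no ∂_3, so H_2 ≅ 0.

Hence the Betti numbers are b_0 = 1, b_1 = 1, b_2 = 0.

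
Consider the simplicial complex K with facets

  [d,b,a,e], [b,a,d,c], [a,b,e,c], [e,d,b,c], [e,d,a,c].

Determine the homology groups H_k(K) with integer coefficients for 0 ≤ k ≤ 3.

H_0 ≅ Z,  H_1 = 0,  H_2 = 0,  H_3 ≅ Z.

Order the vertices as a < b < c < d < e. Listing each simplex with vertices in this order, K has dimension 3 with simplices:

  0-simplices (5): a, b, c, d, e
  1-simplices (10): ab, ac, ad, ae, bc, bd, be, cd, ce, de
  2-simplices (10): abc, abd, abe, acd, ace, ade, bcd, bce, bde, cde
  3-simplices (5): abcd, abce, abde, acde, bcde

so the chain groups are C_0 ≅ Z^5, C_1 ≅ Z^10, C_2 ≅ Z^10, C_3 ≅ Z^5.

∂_1: C_1 → C_0 is given by ∂[p,q] = [q] − [p]. For instance
  ∂bc = c − b.
This gives a 5×10 integer matrix of rank 4; reducing to Smith normal form yields diagonal entries (1,1,1,1).

∂_2: C_2 → C_1 maps a triangle to the signed sum of its edges. For instance
  ∂ade = de − ae + ad,
  ∂abe = be − ae + ab.
The resulting 10×10 matrix has rank 6, and its Smith normal form has invariant factors (1,1,1,1,1,1).

∂_3: C_3 → C_2 sends each 3-simplex σ to the alternating sum Σ_i (−1)^i (σ with its i-th vertex removed). For instance
  ∂bcde = cde − bde + bce − bcd,
  ∂abce = bce − ace + abe − abc.
The 10×5 boundary matrix has rank 4 and Smith normal form diag(1,1,1,1).

From H_k ≅ ker(∂_k) / im(∂_{k+1}) we obtain:

  H_0: rank C_0 − rank ∂_1 = 5 − 4 = 1, and the invariant factors of ∂_1 are all 1, so H_0 ≅ Z.
  H_1: rank ker ∂_1 − rank ∂_2 = (10 − 4) − 6 = 0, and the invariant factors of ∂_2 are all 1, so H_1 ≅ 0.
  H_2: rank ker ∂_2 − rank ∂_3 = (10 − 6) − 4 = 0, and the invariant factors of ∂_3 are all 1, so H_2 ≅ 0.
  H_3: rank ker ∂_3 − rank ∂_4 = (5 − 4) − 0 = 1, and there is no ∂_4, so H_3 ≅ Z.

(K is a triangulation of the 3-sphere S^3.)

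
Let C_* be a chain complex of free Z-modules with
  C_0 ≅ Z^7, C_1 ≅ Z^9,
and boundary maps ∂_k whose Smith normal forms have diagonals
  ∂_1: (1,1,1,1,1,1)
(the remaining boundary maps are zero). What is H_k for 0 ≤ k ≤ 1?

H_0: b_0 = 7 − 0 − 6 = 1; torsion from ∂_1 factors > 1: none. So H_0 ≅ Z.
H_1: b_1 = 9 − 6 − 0 = 3; torsion from ∂_2 factors > 1: none. So H_1 ≅ Z^3.

H_0 ≅ Z,  H_1 ≅ Z^3.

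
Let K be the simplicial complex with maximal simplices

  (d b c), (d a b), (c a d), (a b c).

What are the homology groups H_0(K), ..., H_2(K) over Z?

K has 4 vertices, 6 edges, 4 triangles.
rank ∂_0 = 0, rank ∂_1 = 3 ⇒ b_0 = 4 − 0 − 3 = 1; all invariant factors of ∂_1 are 1 so no torsion. So H_0 = Z.
rank ∂_1 = 3, rank ∂_2 = 3 ⇒ b_1 = 6 − 3 − 3 = 0; all invariant factors of ∂_2 are 1 so no torsion. So H_1 = 0.
rank ∂_2 = 3, rank ∂_3 = 0 ⇒ b_2 = 4 − 3 − 0 = 1. So H_2 = Z.

H_0 = Z,  H_1 = 0,  H_2 = Z.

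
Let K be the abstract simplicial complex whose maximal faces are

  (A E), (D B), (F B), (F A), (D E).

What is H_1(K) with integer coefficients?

Take the total order A < B < D < E < F on the vertex set. Then K (dimension 1) consists of the simplices:

  0-simplices (5): A, B, D, E, F
  1-simplices (5): AE, AF, BD, BF, DE

giving chain groups C_0 ≅ Z^5, C_1 ≅ Z^5.

The boundary map ∂_1: C_1 → C_0 sends each edge [p,q] (with p < q) to q − p. For instance
  ∂BF = F − B.
This gives a 5×5 integer matrix of rank 4; reducing to Smith normal form yields diagonal entries (1,1,1,1).

Computing H_k = (kernel of ∂_k) / (image of ∂_{k+1}):

  H_1: rank ker ∂_1 − rank ∂_2 = (5 − 4) − 0 = 1, and there is no ∂_2, so H_1 = Z.

H_1 = Z.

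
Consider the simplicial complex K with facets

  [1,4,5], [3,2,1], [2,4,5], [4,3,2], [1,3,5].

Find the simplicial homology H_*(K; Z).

We work with the vertex ordering 1 < 2 < 3 < 4 < 5. The simplices of K, each written with vertices in increasing order, are:

  0-simplices (5): [1], [2], [3], [4], [5]
  1-simplices (10): [1,2], [1,3], [1,4], [1,5], [2,3], [2,4], [2,5], [3,4], [3,5], [4,5]
  2-simplices (5): [1,2,3], [1,3,5], [1,4,5], [2,3,4], [2,4,5]

Hence C_0 ≅ Z^5, C_1 ≅ Z^10, C_2 ≅ Z^5.

∂_1: C_1 → C_0 maps an edge to its endpoints' difference, ∂[p,q] = q − p.
The resulting 5×10 matrix has rank 4, and its Smith normal form has invariant factors (1,1,1,1).

The boundary map ∂_2: C_2 → C_1 sends each 2-simplex [p,q,r] to [q,r] − [p,r] + [p,q]. For instance
  ∂[1,3,5] = [3,5] − [1,5] + [1,3],
  ∂[2,3,4] = [3,4] − [2,4] + [2,3].
The resulting 10×5 matrix has rank 5, and its Smith normal form has invariant factors (1,1,1,1,1).

Reading off H_k = ker ∂_k / im ∂_{k+1}:

  H_0: rank C_0 − rank ∂_1 = 5 − 4 = 1, and the invariant factors of ∂_1 are all 1, so H_0 = Z.
  H_1: rank ker ∂_1 − rank ∂_2 = (10 − 4) − 5 = 1, and the invariant factors of ∂_2 are all 1, so H_1 = Z.
  H_2: rank ker ∂_2 − rank ∂_3 = (5 − 5) − 0 = 0, and there is no ∂_3, so H_2 = 0.

(K is a triangulation of the Möbius band.)

H_0 ≅ Z,  H_1 ≅ Z,  H_2 = 0.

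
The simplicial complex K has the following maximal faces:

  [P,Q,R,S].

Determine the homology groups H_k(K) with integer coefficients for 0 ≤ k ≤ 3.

Take the total order P < Q < R < S on the vertex set. Then K (dimension 3) consists of the simplices:

  0-simplices (4): P, Q, R, S
  1-simplices (6): PQ, PR, PS, QR, QS, RS
  2-simplices (4): PQR, PQS, PRS, QRS
  3-simplices (1): PQRS

so the chain groups are C_0 ≅ Z^4, C_1 ≅ Z^6, C_2 ≅ Z^4, C_3 ≅ Z^1.

∂_1: C_1 → C_0 is given by ∂[p,q] = [q] − [p].
The 4×6 boundary matrix has rank 3 and Smith normal form diag(1,1,1).

Boundary ∂_2: C_2 → C_1 maps a triangle to the signed sum of its edges. For instance
  ∂PRS = RS − PS + PR,
  ∂PQR = QR − PR + PQ.
As a 6×4 matrix over Z this has rank 3, with invariant factors (1,1,1).

∂_3: C_3 → C_2 sends each 3-simplex σ to the alternating sum Σ_i (−1)^i (σ with its i-th vertex removed). For instance
  ∂PQRS = QRS − PRS + PQS − PQR.
The 4×1 boundary matrix has rank 1 and Smith normal form diag(1).

Now H_k = ker ∂_k / im ∂_{k+1}, so:

  H_0: rank C_0 − rank ∂_1 = 4 − 3 = 1, and the invariant factors of ∂_1 are all 1, so H_0 = Z.
  H_1: rank ker ∂_1 − rank ∂_2 = (6 − 3) − 3 = 0, and the invariant factors of ∂_2 are all 1, so H_1 = 0.
  H_2: rank ker ∂_2 − rank ∂_3 = (4 − 3) − 1 = 0, and the invariant factors of ∂_3 are all 1, so H_2 = 0.
  H_3: rank ker ∂_3 − rank ∂_4 = (1 − 1) − 0 = 0, and there is no ∂_4, so H_3 = 0.

As a check, the Euler characteristic is 4 − 6 + 4 − 1 = 1, which agrees with 1 − 0 + 0 − 0 = 1.

H_0 = Z,  H_1 = 0,  H_2 = 0,  H_3 = 0.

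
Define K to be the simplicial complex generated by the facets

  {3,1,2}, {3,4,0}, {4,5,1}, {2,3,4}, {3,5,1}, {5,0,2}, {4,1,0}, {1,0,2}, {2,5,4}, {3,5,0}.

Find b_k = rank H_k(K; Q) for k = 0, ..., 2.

b_0 = 1, b_1 = 0, b_2 = 0.

Fix the vertex order 0 < 1 < 2 < 3 < 4 < 5 and write every simplex with vertices in increasing order. Then dim K = 2 and the simplices of K are:

  0-simplices (6): [0], [1], [2], [3], [4], [5]
  1-simplices (15): [0,1], [0,2], [0,3], [0,4], [0,5], [1,2], [1,3], [1,4], [1,5], [2,3], [2,4], [2,5], [3,4], [3,5], [4,5]
  2-simplices (10): [0,1,2], [0,1,4], [0,2,5], [0,3,4], [0,3,5], [1,2,3], [1,3,5], [1,4,5], [2,3,4], [2,4,5]

so the chain groups are C_0 ≅ Z^6, C_1 ≅ Z^15, C_2 ≅ Z^10.

Boundary ∂_1: C_1 → C_0 maps an edge to its endpoints' difference, ∂[p,q] = q − p. For instance
  ∂[0,4] = [4] − [0].
This gives a 6×15 integer matrix of rank 5; reducing to Smith normal form yields diagonal entries (1,1,1,1,1).

Boundary ∂_2: C_2 → C_1 sends each 2-simplex [p,q,r] to [q,r] − [p,r] + [p,q]. For instance
  ∂[1,3,5] = [3,5] − [1,5] + [1,3],
  ∂[1,4,5] = [4,5] − [1,5] + [1,4].
As a 15×10 matrix over Z this has rank 10, with invariant factors (1,1,1,1,1,1,1,1,1,2).

From H_k ≅ ker(∂_k) / im(∂_{k+1}) we obtain:

  H_0: rank C_0 − rank ∂_1 = 6 − 5 = 1, and the invariant factors of ∂_1 are all 1, so H_0 ≅ Z.
  H_1: rank ker ∂_1 − rank ∂_2 = (15 − 5) − 10 = 0, and ∂_2 has invariant factor 2 > 1, so H_1 ≅ Z/2.
  H_2: rank ker ∂_2 − rank ∂_3 = (10 − 10) − 0 = 0, and there is no ∂_3, so H_2 ≅ 0.

Hence the Betti numbers are b_0 = 1, b_1 = 0, b_2 = 0.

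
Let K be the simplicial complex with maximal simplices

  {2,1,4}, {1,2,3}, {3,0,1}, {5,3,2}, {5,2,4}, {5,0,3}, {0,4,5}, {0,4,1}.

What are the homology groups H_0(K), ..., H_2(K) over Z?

K has 6 vertices, 12 edges, 8 triangles.
rank ∂_0 = 0, rank ∂_1 = 5 ⇒ b_0 = 6 − 0 − 5 = 1; all invariant factors of ∂_1 are 1 so no torsion. So H_0 = Z.
rank ∂_1 = 5, rank ∂_2 = 7 ⇒ b_1 = 12 − 5 − 7 = 0; all invariant factors of ∂_2 are 1 so no torsion. So H_1 = 0.
rank ∂_2 = 7, rank ∂_3 = 0 ⇒ b_2 = 8 − 7 − 0 = 1. So H_2 = Z.

H_0 = Z,  H_1 = 0,  H_2 = Z.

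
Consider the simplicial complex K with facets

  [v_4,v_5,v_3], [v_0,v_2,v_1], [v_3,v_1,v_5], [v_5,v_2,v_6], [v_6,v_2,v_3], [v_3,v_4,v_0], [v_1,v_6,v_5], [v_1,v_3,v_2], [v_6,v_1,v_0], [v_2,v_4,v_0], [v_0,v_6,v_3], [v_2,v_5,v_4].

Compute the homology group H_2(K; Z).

H_2 = 0.

Order the vertices as v_0 < v_1 < v_2 < v_3 < v_4 < v_5 < v_6. Listing each simplex with vertices in this order, K has dimension 2 with simplices:

  0-simplices (7): [v_0], [v_1], [v_2], [v_3], [v_4], [v_5], [v_6]
  1-simplices (18): (18 of them)
  2-simplices (12): (12 of them)

so the chain groups are C_0 ≅ Z^7, C_1 ≅ Z^18, C_2 ≅ Z^12.

Boundary ∂_1: C_1 → C_0 maps an edge to its endpoints' difference, ∂[p,q] = q − p. For instance
  ∂[v_1,v_2] = [v_2] − [v_1].
This gives a 7×18 integer matrix of rank 6; reducing to Smith normal form yields diagonal entries (1,1,1,1,1,1).

The boundary map ∂_2: C_2 → C_1 sends each 2-simplex [p,q,r] to [q,r] − [p,r] + [p,q]. For instance
  ∂[v_2,v_5,v_6] = [v_5,v_6] − [v_2,v_6] + [v_2,v_5],
  ∂[v_0,v_1,v_2] = [v_1,v_2] − [v_0,v_2] + [v_0,v_1].
The 18×12 boundary matrix has rank 12 and Smith normal form diag(1,1,1,1,1,1,1,1,1,1,1,2).

Computing H_k = (kernel of ∂_k) / (image of ∂_{k+1}):

  H_2: rank ker ∂_2 − rank ∂_3 = (12 − 12) − 0 = 0, and there is no ∂_3, so H_2 ≅ 0.

(K is a triangulation of the real projective plane RP^2.)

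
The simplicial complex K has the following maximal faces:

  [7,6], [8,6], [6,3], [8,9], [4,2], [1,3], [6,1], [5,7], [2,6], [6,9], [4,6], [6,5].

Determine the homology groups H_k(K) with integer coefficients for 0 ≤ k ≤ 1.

H_0 = Z,  H_1 = Z^4.

Take the total order 1 < 2 < 3 < 4 < 5 < 6 < 7 < 8 < 9 on the vertex set. Then K (dimension 1) consists of the simplices:

  0-simplices (9): [1], [2], [3], [4], [5], [6], [7], [8], [9]
  1-simplices (12): [1,3], [1,6], [2,4], [2,6], [3,6], [4,6], [5,6], [5,7], [6,7], [6,8], [6,9], [8,9]

so the chain groups are C_0 ≅ Z^9, C_1 ≅ Z^12.

Boundary ∂_1: C_1 → C_0 sends each edge [p,q] (with p < q) to q − p. For instance
  ∂[6,9] = [9] − [6].
This gives a 9×12 integer matrix of rank 8; reducing to Smith normal form yields diagonal entries (1,1,1,1,1,1,1,1).

Computing H_k = (kernel of ∂_k) / (image of ∂_{k+1}):

  H_0: rank C_0 − rank ∂_1 = 9 − 8 = 1, and the invariant factors of ∂_1 are all 1, so H_0 = Z.
  H_1: rank ker ∂_1 − rank ∂_2 = (12 − 8) − 0 = 4, and there is no ∂_2, so H_1 = Z^4.

(K is a triangulation of a wedge of 4 circles.)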